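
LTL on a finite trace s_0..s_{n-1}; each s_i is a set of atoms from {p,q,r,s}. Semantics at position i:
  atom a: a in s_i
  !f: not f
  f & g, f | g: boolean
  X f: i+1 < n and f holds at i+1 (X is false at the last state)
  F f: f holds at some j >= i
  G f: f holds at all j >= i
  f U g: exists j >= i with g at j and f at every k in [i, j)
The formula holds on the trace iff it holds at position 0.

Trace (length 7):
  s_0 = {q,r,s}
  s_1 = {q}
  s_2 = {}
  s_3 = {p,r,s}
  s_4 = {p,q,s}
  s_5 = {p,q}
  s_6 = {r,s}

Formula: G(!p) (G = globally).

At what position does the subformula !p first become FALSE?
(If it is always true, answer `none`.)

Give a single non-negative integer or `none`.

Answer: 3

Derivation:
s_0={q,r,s}: !p=True p=False
s_1={q}: !p=True p=False
s_2={}: !p=True p=False
s_3={p,r,s}: !p=False p=True
s_4={p,q,s}: !p=False p=True
s_5={p,q}: !p=False p=True
s_6={r,s}: !p=True p=False
G(!p) holds globally = False
First violation at position 3.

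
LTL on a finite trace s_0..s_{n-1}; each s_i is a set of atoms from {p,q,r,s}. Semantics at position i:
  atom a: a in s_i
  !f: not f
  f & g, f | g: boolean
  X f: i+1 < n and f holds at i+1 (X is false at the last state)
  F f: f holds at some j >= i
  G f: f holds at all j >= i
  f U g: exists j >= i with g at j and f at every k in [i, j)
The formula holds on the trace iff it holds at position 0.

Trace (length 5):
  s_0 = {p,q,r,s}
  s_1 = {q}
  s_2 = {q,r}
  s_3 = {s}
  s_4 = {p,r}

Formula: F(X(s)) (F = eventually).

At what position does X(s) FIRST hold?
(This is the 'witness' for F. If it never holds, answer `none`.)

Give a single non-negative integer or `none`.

s_0={p,q,r,s}: X(s)=False s=True
s_1={q}: X(s)=False s=False
s_2={q,r}: X(s)=True s=False
s_3={s}: X(s)=False s=True
s_4={p,r}: X(s)=False s=False
F(X(s)) holds; first witness at position 2.

Answer: 2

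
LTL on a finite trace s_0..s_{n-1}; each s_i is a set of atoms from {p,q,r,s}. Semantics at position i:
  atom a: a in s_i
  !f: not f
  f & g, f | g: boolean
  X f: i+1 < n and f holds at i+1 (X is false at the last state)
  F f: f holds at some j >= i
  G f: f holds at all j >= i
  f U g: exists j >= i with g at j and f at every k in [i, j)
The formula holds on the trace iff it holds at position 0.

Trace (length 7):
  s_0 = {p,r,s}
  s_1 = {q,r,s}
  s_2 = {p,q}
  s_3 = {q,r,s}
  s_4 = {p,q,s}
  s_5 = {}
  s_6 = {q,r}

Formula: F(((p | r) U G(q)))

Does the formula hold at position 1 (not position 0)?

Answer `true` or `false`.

Answer: true

Derivation:
s_0={p,r,s}: F(((p | r) U G(q)))=True ((p | r) U G(q))=False (p | r)=True p=True r=True G(q)=False q=False
s_1={q,r,s}: F(((p | r) U G(q)))=True ((p | r) U G(q))=False (p | r)=True p=False r=True G(q)=False q=True
s_2={p,q}: F(((p | r) U G(q)))=True ((p | r) U G(q))=False (p | r)=True p=True r=False G(q)=False q=True
s_3={q,r,s}: F(((p | r) U G(q)))=True ((p | r) U G(q))=False (p | r)=True p=False r=True G(q)=False q=True
s_4={p,q,s}: F(((p | r) U G(q)))=True ((p | r) U G(q))=False (p | r)=True p=True r=False G(q)=False q=True
s_5={}: F(((p | r) U G(q)))=True ((p | r) U G(q))=False (p | r)=False p=False r=False G(q)=False q=False
s_6={q,r}: F(((p | r) U G(q)))=True ((p | r) U G(q))=True (p | r)=True p=False r=True G(q)=True q=True
Evaluating at position 1: result = True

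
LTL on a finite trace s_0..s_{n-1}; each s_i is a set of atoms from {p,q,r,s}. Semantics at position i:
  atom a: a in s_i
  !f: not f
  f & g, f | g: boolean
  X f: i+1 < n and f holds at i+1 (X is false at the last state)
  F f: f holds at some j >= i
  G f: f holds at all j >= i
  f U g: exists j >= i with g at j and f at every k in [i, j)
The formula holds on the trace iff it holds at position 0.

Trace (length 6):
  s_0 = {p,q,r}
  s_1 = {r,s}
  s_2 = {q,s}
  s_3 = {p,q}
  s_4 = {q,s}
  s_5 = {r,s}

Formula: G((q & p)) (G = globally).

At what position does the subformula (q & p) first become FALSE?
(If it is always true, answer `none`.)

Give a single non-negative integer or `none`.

s_0={p,q,r}: (q & p)=True q=True p=True
s_1={r,s}: (q & p)=False q=False p=False
s_2={q,s}: (q & p)=False q=True p=False
s_3={p,q}: (q & p)=True q=True p=True
s_4={q,s}: (q & p)=False q=True p=False
s_5={r,s}: (q & p)=False q=False p=False
G((q & p)) holds globally = False
First violation at position 1.

Answer: 1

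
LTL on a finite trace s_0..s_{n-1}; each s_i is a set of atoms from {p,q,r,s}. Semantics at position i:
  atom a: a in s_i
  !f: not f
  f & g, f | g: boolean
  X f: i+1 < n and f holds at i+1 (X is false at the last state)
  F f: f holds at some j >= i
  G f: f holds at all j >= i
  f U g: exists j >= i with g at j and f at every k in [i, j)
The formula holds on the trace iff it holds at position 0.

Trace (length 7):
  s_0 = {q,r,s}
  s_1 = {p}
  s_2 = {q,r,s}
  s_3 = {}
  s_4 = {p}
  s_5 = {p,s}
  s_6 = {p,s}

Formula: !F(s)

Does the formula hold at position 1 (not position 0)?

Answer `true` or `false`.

Answer: false

Derivation:
s_0={q,r,s}: !F(s)=False F(s)=True s=True
s_1={p}: !F(s)=False F(s)=True s=False
s_2={q,r,s}: !F(s)=False F(s)=True s=True
s_3={}: !F(s)=False F(s)=True s=False
s_4={p}: !F(s)=False F(s)=True s=False
s_5={p,s}: !F(s)=False F(s)=True s=True
s_6={p,s}: !F(s)=False F(s)=True s=True
Evaluating at position 1: result = False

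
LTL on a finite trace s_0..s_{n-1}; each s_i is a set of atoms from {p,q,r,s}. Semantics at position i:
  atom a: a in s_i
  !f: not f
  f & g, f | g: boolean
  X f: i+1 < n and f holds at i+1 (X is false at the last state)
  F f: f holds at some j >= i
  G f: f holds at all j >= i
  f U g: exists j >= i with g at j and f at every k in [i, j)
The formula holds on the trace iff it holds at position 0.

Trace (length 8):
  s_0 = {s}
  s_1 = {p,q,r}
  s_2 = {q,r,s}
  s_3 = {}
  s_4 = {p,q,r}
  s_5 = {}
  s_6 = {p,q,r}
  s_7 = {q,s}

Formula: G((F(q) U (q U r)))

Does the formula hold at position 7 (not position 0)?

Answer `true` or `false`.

s_0={s}: G((F(q) U (q U r)))=False (F(q) U (q U r))=True F(q)=True q=False (q U r)=False r=False
s_1={p,q,r}: G((F(q) U (q U r)))=False (F(q) U (q U r))=True F(q)=True q=True (q U r)=True r=True
s_2={q,r,s}: G((F(q) U (q U r)))=False (F(q) U (q U r))=True F(q)=True q=True (q U r)=True r=True
s_3={}: G((F(q) U (q U r)))=False (F(q) U (q U r))=True F(q)=True q=False (q U r)=False r=False
s_4={p,q,r}: G((F(q) U (q U r)))=False (F(q) U (q U r))=True F(q)=True q=True (q U r)=True r=True
s_5={}: G((F(q) U (q U r)))=False (F(q) U (q U r))=True F(q)=True q=False (q U r)=False r=False
s_6={p,q,r}: G((F(q) U (q U r)))=False (F(q) U (q U r))=True F(q)=True q=True (q U r)=True r=True
s_7={q,s}: G((F(q) U (q U r)))=False (F(q) U (q U r))=False F(q)=True q=True (q U r)=False r=False
Evaluating at position 7: result = False

Answer: false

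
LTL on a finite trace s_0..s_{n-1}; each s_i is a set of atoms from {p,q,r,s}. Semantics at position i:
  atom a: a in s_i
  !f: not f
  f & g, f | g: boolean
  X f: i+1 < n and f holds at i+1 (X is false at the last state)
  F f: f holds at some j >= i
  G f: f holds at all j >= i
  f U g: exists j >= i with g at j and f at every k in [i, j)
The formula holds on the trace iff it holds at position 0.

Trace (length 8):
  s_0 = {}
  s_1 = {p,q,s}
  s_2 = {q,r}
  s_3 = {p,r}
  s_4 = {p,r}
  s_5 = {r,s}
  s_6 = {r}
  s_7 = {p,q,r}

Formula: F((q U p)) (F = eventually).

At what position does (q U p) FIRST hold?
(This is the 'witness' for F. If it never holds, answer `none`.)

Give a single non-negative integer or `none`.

s_0={}: (q U p)=False q=False p=False
s_1={p,q,s}: (q U p)=True q=True p=True
s_2={q,r}: (q U p)=True q=True p=False
s_3={p,r}: (q U p)=True q=False p=True
s_4={p,r}: (q U p)=True q=False p=True
s_5={r,s}: (q U p)=False q=False p=False
s_6={r}: (q U p)=False q=False p=False
s_7={p,q,r}: (q U p)=True q=True p=True
F((q U p)) holds; first witness at position 1.

Answer: 1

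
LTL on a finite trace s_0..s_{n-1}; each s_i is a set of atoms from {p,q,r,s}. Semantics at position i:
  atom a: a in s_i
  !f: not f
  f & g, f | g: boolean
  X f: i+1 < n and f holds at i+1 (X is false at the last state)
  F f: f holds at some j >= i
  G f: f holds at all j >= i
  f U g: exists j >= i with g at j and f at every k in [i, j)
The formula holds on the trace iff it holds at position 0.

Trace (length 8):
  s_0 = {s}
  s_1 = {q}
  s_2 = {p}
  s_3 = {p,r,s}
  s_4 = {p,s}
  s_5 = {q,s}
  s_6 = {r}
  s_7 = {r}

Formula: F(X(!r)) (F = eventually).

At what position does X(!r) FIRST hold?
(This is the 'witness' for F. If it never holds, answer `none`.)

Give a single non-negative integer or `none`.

Answer: 0

Derivation:
s_0={s}: X(!r)=True !r=True r=False
s_1={q}: X(!r)=True !r=True r=False
s_2={p}: X(!r)=False !r=True r=False
s_3={p,r,s}: X(!r)=True !r=False r=True
s_4={p,s}: X(!r)=True !r=True r=False
s_5={q,s}: X(!r)=False !r=True r=False
s_6={r}: X(!r)=False !r=False r=True
s_7={r}: X(!r)=False !r=False r=True
F(X(!r)) holds; first witness at position 0.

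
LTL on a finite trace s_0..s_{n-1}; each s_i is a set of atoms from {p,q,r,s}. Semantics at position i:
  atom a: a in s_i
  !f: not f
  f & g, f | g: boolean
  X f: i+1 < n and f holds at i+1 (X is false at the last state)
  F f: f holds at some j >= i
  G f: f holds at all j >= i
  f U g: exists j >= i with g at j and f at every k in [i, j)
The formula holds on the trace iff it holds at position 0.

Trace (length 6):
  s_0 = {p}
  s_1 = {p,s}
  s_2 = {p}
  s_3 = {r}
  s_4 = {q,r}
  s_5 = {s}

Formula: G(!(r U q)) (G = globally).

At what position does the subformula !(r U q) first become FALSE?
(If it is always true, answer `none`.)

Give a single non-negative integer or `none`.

Answer: 3

Derivation:
s_0={p}: !(r U q)=True (r U q)=False r=False q=False
s_1={p,s}: !(r U q)=True (r U q)=False r=False q=False
s_2={p}: !(r U q)=True (r U q)=False r=False q=False
s_3={r}: !(r U q)=False (r U q)=True r=True q=False
s_4={q,r}: !(r U q)=False (r U q)=True r=True q=True
s_5={s}: !(r U q)=True (r U q)=False r=False q=False
G(!(r U q)) holds globally = False
First violation at position 3.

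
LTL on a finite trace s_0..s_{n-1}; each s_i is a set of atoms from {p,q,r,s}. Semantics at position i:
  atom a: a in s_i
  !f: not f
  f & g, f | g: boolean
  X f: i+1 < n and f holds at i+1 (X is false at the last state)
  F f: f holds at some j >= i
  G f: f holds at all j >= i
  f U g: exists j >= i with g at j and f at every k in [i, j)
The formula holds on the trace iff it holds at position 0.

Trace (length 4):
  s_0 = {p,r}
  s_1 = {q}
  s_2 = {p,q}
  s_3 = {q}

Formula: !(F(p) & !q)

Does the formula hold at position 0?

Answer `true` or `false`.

s_0={p,r}: !(F(p) & !q)=False (F(p) & !q)=True F(p)=True p=True !q=True q=False
s_1={q}: !(F(p) & !q)=True (F(p) & !q)=False F(p)=True p=False !q=False q=True
s_2={p,q}: !(F(p) & !q)=True (F(p) & !q)=False F(p)=True p=True !q=False q=True
s_3={q}: !(F(p) & !q)=True (F(p) & !q)=False F(p)=False p=False !q=False q=True

Answer: false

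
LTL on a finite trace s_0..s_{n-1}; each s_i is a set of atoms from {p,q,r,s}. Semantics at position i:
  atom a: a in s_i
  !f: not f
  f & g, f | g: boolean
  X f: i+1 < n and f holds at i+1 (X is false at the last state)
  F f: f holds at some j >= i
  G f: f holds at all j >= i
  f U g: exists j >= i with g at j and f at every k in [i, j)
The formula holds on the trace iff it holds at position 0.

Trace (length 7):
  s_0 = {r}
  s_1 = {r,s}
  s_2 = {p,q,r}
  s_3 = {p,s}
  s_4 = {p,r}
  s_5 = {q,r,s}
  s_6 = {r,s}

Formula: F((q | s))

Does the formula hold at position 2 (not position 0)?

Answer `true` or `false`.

s_0={r}: F((q | s))=True (q | s)=False q=False s=False
s_1={r,s}: F((q | s))=True (q | s)=True q=False s=True
s_2={p,q,r}: F((q | s))=True (q | s)=True q=True s=False
s_3={p,s}: F((q | s))=True (q | s)=True q=False s=True
s_4={p,r}: F((q | s))=True (q | s)=False q=False s=False
s_5={q,r,s}: F((q | s))=True (q | s)=True q=True s=True
s_6={r,s}: F((q | s))=True (q | s)=True q=False s=True
Evaluating at position 2: result = True

Answer: true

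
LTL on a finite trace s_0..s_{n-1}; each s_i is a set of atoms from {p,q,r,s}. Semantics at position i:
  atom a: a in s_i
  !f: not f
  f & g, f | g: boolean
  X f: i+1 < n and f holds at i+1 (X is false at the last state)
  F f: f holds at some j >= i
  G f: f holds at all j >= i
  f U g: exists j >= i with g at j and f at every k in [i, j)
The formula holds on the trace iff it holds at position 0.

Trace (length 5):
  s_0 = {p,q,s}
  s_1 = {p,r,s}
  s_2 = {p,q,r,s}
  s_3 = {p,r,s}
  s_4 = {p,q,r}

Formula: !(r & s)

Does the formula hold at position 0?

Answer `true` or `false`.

s_0={p,q,s}: !(r & s)=True (r & s)=False r=False s=True
s_1={p,r,s}: !(r & s)=False (r & s)=True r=True s=True
s_2={p,q,r,s}: !(r & s)=False (r & s)=True r=True s=True
s_3={p,r,s}: !(r & s)=False (r & s)=True r=True s=True
s_4={p,q,r}: !(r & s)=True (r & s)=False r=True s=False

Answer: true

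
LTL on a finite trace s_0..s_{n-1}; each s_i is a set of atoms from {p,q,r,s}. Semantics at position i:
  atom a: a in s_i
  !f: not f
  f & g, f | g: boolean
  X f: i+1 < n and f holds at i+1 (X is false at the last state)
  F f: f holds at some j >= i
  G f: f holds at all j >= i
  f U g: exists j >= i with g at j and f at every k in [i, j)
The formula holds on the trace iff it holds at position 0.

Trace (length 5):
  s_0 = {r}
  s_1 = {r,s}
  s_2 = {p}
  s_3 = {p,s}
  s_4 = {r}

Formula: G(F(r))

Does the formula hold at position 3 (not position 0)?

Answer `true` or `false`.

Answer: true

Derivation:
s_0={r}: G(F(r))=True F(r)=True r=True
s_1={r,s}: G(F(r))=True F(r)=True r=True
s_2={p}: G(F(r))=True F(r)=True r=False
s_3={p,s}: G(F(r))=True F(r)=True r=False
s_4={r}: G(F(r))=True F(r)=True r=True
Evaluating at position 3: result = True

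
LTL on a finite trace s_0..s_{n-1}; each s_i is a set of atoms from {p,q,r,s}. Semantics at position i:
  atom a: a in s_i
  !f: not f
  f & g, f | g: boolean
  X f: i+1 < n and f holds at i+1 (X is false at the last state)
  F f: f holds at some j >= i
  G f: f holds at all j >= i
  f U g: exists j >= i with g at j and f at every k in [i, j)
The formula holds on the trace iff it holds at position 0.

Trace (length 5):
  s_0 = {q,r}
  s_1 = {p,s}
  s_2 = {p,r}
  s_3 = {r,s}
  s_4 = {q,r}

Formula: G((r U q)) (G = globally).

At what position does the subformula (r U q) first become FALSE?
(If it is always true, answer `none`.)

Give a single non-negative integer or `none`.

Answer: 1

Derivation:
s_0={q,r}: (r U q)=True r=True q=True
s_1={p,s}: (r U q)=False r=False q=False
s_2={p,r}: (r U q)=True r=True q=False
s_3={r,s}: (r U q)=True r=True q=False
s_4={q,r}: (r U q)=True r=True q=True
G((r U q)) holds globally = False
First violation at position 1.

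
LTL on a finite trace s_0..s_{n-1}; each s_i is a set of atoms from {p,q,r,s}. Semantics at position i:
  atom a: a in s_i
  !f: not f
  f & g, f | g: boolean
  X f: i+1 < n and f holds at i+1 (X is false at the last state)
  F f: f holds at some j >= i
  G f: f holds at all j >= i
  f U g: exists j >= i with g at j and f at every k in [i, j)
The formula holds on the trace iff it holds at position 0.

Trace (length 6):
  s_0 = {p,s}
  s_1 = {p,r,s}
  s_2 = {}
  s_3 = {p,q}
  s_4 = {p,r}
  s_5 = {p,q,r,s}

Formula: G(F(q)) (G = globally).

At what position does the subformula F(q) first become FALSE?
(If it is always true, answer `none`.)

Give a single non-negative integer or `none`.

Answer: none

Derivation:
s_0={p,s}: F(q)=True q=False
s_1={p,r,s}: F(q)=True q=False
s_2={}: F(q)=True q=False
s_3={p,q}: F(q)=True q=True
s_4={p,r}: F(q)=True q=False
s_5={p,q,r,s}: F(q)=True q=True
G(F(q)) holds globally = True
No violation — formula holds at every position.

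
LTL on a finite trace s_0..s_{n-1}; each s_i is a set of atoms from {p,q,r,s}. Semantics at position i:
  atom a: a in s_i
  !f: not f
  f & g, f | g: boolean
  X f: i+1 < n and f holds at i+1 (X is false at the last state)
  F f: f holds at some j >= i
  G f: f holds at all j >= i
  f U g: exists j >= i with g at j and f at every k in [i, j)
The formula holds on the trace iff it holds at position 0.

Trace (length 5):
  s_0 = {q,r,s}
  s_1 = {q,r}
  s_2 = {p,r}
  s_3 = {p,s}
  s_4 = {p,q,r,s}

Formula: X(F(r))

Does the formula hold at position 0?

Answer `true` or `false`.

s_0={q,r,s}: X(F(r))=True F(r)=True r=True
s_1={q,r}: X(F(r))=True F(r)=True r=True
s_2={p,r}: X(F(r))=True F(r)=True r=True
s_3={p,s}: X(F(r))=True F(r)=True r=False
s_4={p,q,r,s}: X(F(r))=False F(r)=True r=True

Answer: true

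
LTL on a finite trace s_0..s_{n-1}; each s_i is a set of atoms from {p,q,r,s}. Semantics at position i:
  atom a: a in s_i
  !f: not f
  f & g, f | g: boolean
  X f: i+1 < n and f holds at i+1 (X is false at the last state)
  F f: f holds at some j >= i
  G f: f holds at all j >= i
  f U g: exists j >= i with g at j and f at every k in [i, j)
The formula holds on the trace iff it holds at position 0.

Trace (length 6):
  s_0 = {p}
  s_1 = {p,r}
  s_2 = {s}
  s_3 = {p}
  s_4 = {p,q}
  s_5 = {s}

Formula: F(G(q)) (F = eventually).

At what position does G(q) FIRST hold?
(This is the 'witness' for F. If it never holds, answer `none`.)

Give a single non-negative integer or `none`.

Answer: none

Derivation:
s_0={p}: G(q)=False q=False
s_1={p,r}: G(q)=False q=False
s_2={s}: G(q)=False q=False
s_3={p}: G(q)=False q=False
s_4={p,q}: G(q)=False q=True
s_5={s}: G(q)=False q=False
F(G(q)) does not hold (no witness exists).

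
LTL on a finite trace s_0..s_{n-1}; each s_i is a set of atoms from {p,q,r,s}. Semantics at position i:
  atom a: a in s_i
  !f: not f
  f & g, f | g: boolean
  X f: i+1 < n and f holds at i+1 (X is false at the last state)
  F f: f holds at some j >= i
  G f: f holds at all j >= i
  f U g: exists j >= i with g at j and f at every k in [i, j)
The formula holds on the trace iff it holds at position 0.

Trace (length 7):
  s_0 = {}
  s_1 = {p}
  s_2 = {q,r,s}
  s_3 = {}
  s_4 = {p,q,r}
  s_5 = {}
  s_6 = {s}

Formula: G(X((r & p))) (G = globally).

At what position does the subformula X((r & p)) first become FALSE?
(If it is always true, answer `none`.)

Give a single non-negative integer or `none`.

s_0={}: X((r & p))=False (r & p)=False r=False p=False
s_1={p}: X((r & p))=False (r & p)=False r=False p=True
s_2={q,r,s}: X((r & p))=False (r & p)=False r=True p=False
s_3={}: X((r & p))=True (r & p)=False r=False p=False
s_4={p,q,r}: X((r & p))=False (r & p)=True r=True p=True
s_5={}: X((r & p))=False (r & p)=False r=False p=False
s_6={s}: X((r & p))=False (r & p)=False r=False p=False
G(X((r & p))) holds globally = False
First violation at position 0.

Answer: 0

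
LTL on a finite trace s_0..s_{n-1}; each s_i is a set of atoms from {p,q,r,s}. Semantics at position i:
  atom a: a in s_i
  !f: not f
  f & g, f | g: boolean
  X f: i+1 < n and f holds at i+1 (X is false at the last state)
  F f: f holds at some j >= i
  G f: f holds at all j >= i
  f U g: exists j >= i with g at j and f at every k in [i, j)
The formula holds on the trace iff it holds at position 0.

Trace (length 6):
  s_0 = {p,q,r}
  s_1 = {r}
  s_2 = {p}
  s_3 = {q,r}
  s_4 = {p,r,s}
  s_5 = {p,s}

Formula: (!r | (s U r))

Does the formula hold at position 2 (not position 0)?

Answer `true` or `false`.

s_0={p,q,r}: (!r | (s U r))=True !r=False r=True (s U r)=True s=False
s_1={r}: (!r | (s U r))=True !r=False r=True (s U r)=True s=False
s_2={p}: (!r | (s U r))=True !r=True r=False (s U r)=False s=False
s_3={q,r}: (!r | (s U r))=True !r=False r=True (s U r)=True s=False
s_4={p,r,s}: (!r | (s U r))=True !r=False r=True (s U r)=True s=True
s_5={p,s}: (!r | (s U r))=True !r=True r=False (s U r)=False s=True
Evaluating at position 2: result = True

Answer: true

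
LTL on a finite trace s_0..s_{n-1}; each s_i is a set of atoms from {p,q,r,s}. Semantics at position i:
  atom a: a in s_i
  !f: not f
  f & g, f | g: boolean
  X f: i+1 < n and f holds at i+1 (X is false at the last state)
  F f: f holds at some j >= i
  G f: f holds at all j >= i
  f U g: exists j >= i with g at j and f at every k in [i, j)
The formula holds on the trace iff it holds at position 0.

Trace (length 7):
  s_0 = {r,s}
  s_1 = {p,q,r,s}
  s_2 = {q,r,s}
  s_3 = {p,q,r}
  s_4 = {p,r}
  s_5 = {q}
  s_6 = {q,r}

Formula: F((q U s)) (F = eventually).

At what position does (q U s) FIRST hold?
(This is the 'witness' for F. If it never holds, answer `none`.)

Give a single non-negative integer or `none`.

Answer: 0

Derivation:
s_0={r,s}: (q U s)=True q=False s=True
s_1={p,q,r,s}: (q U s)=True q=True s=True
s_2={q,r,s}: (q U s)=True q=True s=True
s_3={p,q,r}: (q U s)=False q=True s=False
s_4={p,r}: (q U s)=False q=False s=False
s_5={q}: (q U s)=False q=True s=False
s_6={q,r}: (q U s)=False q=True s=False
F((q U s)) holds; first witness at position 0.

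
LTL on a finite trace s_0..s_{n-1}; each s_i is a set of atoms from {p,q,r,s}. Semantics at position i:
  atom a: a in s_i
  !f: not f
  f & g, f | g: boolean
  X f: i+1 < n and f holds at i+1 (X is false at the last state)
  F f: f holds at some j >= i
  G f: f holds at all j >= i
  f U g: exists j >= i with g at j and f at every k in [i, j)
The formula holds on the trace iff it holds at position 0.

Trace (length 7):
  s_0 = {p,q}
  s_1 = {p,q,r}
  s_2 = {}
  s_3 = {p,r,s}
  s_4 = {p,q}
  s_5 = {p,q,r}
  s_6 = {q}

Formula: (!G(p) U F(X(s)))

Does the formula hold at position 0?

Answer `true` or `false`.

Answer: true

Derivation:
s_0={p,q}: (!G(p) U F(X(s)))=True !G(p)=True G(p)=False p=True F(X(s))=True X(s)=False s=False
s_1={p,q,r}: (!G(p) U F(X(s)))=True !G(p)=True G(p)=False p=True F(X(s))=True X(s)=False s=False
s_2={}: (!G(p) U F(X(s)))=True !G(p)=True G(p)=False p=False F(X(s))=True X(s)=True s=False
s_3={p,r,s}: (!G(p) U F(X(s)))=False !G(p)=True G(p)=False p=True F(X(s))=False X(s)=False s=True
s_4={p,q}: (!G(p) U F(X(s)))=False !G(p)=True G(p)=False p=True F(X(s))=False X(s)=False s=False
s_5={p,q,r}: (!G(p) U F(X(s)))=False !G(p)=True G(p)=False p=True F(X(s))=False X(s)=False s=False
s_6={q}: (!G(p) U F(X(s)))=False !G(p)=True G(p)=False p=False F(X(s))=False X(s)=False s=False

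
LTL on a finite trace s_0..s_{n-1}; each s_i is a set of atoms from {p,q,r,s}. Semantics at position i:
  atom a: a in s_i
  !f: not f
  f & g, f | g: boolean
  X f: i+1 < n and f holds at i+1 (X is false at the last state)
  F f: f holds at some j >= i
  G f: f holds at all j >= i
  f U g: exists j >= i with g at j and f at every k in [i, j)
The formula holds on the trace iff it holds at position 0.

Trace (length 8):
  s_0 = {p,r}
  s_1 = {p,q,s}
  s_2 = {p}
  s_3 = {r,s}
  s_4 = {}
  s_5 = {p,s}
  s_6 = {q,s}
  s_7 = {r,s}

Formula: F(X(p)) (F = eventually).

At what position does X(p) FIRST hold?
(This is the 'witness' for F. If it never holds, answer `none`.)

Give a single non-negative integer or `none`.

s_0={p,r}: X(p)=True p=True
s_1={p,q,s}: X(p)=True p=True
s_2={p}: X(p)=False p=True
s_3={r,s}: X(p)=False p=False
s_4={}: X(p)=True p=False
s_5={p,s}: X(p)=False p=True
s_6={q,s}: X(p)=False p=False
s_7={r,s}: X(p)=False p=False
F(X(p)) holds; first witness at position 0.

Answer: 0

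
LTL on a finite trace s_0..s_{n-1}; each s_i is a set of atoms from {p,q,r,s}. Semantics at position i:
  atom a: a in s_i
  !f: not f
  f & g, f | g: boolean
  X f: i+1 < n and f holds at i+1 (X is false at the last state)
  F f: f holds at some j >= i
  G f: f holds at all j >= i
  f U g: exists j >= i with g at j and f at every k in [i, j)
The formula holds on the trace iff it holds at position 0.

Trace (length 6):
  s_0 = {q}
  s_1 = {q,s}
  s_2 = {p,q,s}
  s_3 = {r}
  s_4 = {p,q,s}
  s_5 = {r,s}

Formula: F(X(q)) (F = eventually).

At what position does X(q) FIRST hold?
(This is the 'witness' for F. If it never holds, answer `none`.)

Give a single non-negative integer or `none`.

Answer: 0

Derivation:
s_0={q}: X(q)=True q=True
s_1={q,s}: X(q)=True q=True
s_2={p,q,s}: X(q)=False q=True
s_3={r}: X(q)=True q=False
s_4={p,q,s}: X(q)=False q=True
s_5={r,s}: X(q)=False q=False
F(X(q)) holds; first witness at position 0.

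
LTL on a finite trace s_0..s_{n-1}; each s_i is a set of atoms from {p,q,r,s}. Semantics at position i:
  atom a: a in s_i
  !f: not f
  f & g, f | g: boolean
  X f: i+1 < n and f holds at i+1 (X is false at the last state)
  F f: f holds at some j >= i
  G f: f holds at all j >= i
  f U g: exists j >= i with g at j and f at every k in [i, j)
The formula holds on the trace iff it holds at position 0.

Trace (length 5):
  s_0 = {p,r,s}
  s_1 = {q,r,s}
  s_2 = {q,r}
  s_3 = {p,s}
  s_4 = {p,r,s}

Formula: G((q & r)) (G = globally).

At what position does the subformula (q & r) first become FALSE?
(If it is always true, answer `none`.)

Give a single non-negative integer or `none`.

Answer: 0

Derivation:
s_0={p,r,s}: (q & r)=False q=False r=True
s_1={q,r,s}: (q & r)=True q=True r=True
s_2={q,r}: (q & r)=True q=True r=True
s_3={p,s}: (q & r)=False q=False r=False
s_4={p,r,s}: (q & r)=False q=False r=True
G((q & r)) holds globally = False
First violation at position 0.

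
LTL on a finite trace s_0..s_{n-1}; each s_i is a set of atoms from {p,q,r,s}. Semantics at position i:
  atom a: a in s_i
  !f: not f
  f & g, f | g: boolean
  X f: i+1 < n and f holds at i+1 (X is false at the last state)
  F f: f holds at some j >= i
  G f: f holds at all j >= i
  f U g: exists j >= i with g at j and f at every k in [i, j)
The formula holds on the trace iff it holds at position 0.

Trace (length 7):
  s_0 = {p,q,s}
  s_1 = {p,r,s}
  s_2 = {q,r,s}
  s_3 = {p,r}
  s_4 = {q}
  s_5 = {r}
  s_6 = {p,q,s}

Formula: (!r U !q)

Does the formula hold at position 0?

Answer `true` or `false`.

Answer: true

Derivation:
s_0={p,q,s}: (!r U !q)=True !r=True r=False !q=False q=True
s_1={p,r,s}: (!r U !q)=True !r=False r=True !q=True q=False
s_2={q,r,s}: (!r U !q)=False !r=False r=True !q=False q=True
s_3={p,r}: (!r U !q)=True !r=False r=True !q=True q=False
s_4={q}: (!r U !q)=True !r=True r=False !q=False q=True
s_5={r}: (!r U !q)=True !r=False r=True !q=True q=False
s_6={p,q,s}: (!r U !q)=False !r=True r=False !q=False q=True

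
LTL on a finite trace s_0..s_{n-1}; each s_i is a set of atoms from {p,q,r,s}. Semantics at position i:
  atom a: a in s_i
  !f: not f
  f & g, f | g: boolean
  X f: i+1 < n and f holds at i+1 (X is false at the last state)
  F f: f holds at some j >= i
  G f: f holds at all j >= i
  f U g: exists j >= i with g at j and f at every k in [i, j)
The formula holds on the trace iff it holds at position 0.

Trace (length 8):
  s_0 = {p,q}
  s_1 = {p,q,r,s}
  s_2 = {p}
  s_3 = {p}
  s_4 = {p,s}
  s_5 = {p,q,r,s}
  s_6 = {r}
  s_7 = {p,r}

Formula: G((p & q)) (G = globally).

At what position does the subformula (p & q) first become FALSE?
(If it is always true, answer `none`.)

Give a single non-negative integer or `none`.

Answer: 2

Derivation:
s_0={p,q}: (p & q)=True p=True q=True
s_1={p,q,r,s}: (p & q)=True p=True q=True
s_2={p}: (p & q)=False p=True q=False
s_3={p}: (p & q)=False p=True q=False
s_4={p,s}: (p & q)=False p=True q=False
s_5={p,q,r,s}: (p & q)=True p=True q=True
s_6={r}: (p & q)=False p=False q=False
s_7={p,r}: (p & q)=False p=True q=False
G((p & q)) holds globally = False
First violation at position 2.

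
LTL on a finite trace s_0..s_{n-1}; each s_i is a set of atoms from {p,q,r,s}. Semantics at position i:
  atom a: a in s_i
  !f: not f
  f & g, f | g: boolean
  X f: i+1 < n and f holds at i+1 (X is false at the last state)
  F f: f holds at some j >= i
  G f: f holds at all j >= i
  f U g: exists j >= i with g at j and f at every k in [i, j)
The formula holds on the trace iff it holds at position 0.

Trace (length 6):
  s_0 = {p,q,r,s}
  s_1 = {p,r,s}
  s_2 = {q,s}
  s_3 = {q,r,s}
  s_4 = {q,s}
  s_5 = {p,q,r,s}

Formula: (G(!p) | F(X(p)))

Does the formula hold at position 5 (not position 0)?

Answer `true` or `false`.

s_0={p,q,r,s}: (G(!p) | F(X(p)))=True G(!p)=False !p=False p=True F(X(p))=True X(p)=True
s_1={p,r,s}: (G(!p) | F(X(p)))=True G(!p)=False !p=False p=True F(X(p))=True X(p)=False
s_2={q,s}: (G(!p) | F(X(p)))=True G(!p)=False !p=True p=False F(X(p))=True X(p)=False
s_3={q,r,s}: (G(!p) | F(X(p)))=True G(!p)=False !p=True p=False F(X(p))=True X(p)=False
s_4={q,s}: (G(!p) | F(X(p)))=True G(!p)=False !p=True p=False F(X(p))=True X(p)=True
s_5={p,q,r,s}: (G(!p) | F(X(p)))=False G(!p)=False !p=False p=True F(X(p))=False X(p)=False
Evaluating at position 5: result = False

Answer: false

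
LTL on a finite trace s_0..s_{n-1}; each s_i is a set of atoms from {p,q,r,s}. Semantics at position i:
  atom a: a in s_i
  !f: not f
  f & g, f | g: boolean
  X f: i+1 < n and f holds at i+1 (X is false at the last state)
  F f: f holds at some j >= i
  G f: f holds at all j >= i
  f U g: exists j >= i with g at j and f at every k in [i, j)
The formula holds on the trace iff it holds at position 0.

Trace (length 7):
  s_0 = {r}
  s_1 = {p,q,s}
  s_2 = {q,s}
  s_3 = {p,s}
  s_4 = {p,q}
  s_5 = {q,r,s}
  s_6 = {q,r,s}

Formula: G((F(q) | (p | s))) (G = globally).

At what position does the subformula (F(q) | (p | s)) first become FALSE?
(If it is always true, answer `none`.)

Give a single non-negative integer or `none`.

Answer: none

Derivation:
s_0={r}: (F(q) | (p | s))=True F(q)=True q=False (p | s)=False p=False s=False
s_1={p,q,s}: (F(q) | (p | s))=True F(q)=True q=True (p | s)=True p=True s=True
s_2={q,s}: (F(q) | (p | s))=True F(q)=True q=True (p | s)=True p=False s=True
s_3={p,s}: (F(q) | (p | s))=True F(q)=True q=False (p | s)=True p=True s=True
s_4={p,q}: (F(q) | (p | s))=True F(q)=True q=True (p | s)=True p=True s=False
s_5={q,r,s}: (F(q) | (p | s))=True F(q)=True q=True (p | s)=True p=False s=True
s_6={q,r,s}: (F(q) | (p | s))=True F(q)=True q=True (p | s)=True p=False s=True
G((F(q) | (p | s))) holds globally = True
No violation — formula holds at every position.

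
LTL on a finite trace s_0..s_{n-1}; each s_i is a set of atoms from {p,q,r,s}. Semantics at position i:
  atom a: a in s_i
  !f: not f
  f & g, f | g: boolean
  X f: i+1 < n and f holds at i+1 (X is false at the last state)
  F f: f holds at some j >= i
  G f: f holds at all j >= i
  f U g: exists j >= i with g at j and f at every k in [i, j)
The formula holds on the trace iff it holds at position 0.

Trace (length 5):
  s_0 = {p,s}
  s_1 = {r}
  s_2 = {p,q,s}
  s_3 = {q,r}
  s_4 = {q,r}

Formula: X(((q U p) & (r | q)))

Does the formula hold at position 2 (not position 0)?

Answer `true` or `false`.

s_0={p,s}: X(((q U p) & (r | q)))=False ((q U p) & (r | q))=False (q U p)=True q=False p=True (r | q)=False r=False
s_1={r}: X(((q U p) & (r | q)))=True ((q U p) & (r | q))=False (q U p)=False q=False p=False (r | q)=True r=True
s_2={p,q,s}: X(((q U p) & (r | q)))=False ((q U p) & (r | q))=True (q U p)=True q=True p=True (r | q)=True r=False
s_3={q,r}: X(((q U p) & (r | q)))=False ((q U p) & (r | q))=False (q U p)=False q=True p=False (r | q)=True r=True
s_4={q,r}: X(((q U p) & (r | q)))=False ((q U p) & (r | q))=False (q U p)=False q=True p=False (r | q)=True r=True
Evaluating at position 2: result = False

Answer: false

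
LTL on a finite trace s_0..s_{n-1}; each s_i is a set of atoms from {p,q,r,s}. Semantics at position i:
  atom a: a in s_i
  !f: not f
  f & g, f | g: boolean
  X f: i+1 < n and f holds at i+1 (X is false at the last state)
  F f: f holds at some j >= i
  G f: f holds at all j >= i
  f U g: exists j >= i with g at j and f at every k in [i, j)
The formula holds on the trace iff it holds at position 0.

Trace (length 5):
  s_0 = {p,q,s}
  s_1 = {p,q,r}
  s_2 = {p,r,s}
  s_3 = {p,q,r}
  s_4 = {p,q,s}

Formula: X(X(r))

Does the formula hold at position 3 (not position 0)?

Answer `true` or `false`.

Answer: false

Derivation:
s_0={p,q,s}: X(X(r))=True X(r)=True r=False
s_1={p,q,r}: X(X(r))=True X(r)=True r=True
s_2={p,r,s}: X(X(r))=False X(r)=True r=True
s_3={p,q,r}: X(X(r))=False X(r)=False r=True
s_4={p,q,s}: X(X(r))=False X(r)=False r=False
Evaluating at position 3: result = False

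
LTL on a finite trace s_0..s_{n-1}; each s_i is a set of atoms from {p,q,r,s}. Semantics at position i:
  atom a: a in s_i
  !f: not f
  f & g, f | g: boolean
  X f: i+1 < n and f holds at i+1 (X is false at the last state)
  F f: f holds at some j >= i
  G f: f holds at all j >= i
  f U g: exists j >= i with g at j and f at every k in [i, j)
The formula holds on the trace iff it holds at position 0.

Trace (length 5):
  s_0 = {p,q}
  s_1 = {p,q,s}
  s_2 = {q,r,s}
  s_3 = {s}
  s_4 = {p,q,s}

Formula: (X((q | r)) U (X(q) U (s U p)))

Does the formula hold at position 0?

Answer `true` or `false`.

Answer: true

Derivation:
s_0={p,q}: (X((q | r)) U (X(q) U (s U p)))=True X((q | r))=True (q | r)=True q=True r=False (X(q) U (s U p))=True X(q)=True (s U p)=True s=False p=True
s_1={p,q,s}: (X((q | r)) U (X(q) U (s U p)))=True X((q | r))=True (q | r)=True q=True r=False (X(q) U (s U p))=True X(q)=True (s U p)=True s=True p=True
s_2={q,r,s}: (X((q | r)) U (X(q) U (s U p)))=True X((q | r))=False (q | r)=True q=True r=True (X(q) U (s U p))=True X(q)=False (s U p)=True s=True p=False
s_3={s}: (X((q | r)) U (X(q) U (s U p)))=True X((q | r))=True (q | r)=False q=False r=False (X(q) U (s U p))=True X(q)=True (s U p)=True s=True p=False
s_4={p,q,s}: (X((q | r)) U (X(q) U (s U p)))=True X((q | r))=False (q | r)=True q=True r=False (X(q) U (s U p))=True X(q)=False (s U p)=True s=True p=True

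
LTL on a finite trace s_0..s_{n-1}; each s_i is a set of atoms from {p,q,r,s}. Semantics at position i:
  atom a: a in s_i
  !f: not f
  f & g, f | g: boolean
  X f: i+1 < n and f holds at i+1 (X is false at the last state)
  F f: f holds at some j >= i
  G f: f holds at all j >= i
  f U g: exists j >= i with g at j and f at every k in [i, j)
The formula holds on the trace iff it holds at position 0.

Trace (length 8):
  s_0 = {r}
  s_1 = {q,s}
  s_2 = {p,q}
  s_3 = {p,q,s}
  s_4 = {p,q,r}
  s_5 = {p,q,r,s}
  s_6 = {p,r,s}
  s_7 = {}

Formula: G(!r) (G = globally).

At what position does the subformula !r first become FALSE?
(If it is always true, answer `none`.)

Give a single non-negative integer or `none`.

s_0={r}: !r=False r=True
s_1={q,s}: !r=True r=False
s_2={p,q}: !r=True r=False
s_3={p,q,s}: !r=True r=False
s_4={p,q,r}: !r=False r=True
s_5={p,q,r,s}: !r=False r=True
s_6={p,r,s}: !r=False r=True
s_7={}: !r=True r=False
G(!r) holds globally = False
First violation at position 0.

Answer: 0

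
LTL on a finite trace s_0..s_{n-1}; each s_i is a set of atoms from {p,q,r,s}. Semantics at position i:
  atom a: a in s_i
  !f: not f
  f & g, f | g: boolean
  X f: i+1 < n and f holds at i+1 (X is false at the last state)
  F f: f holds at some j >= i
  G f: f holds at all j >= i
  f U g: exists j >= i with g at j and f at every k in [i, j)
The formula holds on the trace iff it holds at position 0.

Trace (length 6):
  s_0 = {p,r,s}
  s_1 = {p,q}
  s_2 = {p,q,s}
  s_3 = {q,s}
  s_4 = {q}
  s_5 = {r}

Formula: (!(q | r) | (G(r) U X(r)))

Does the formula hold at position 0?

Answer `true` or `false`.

s_0={p,r,s}: (!(q | r) | (G(r) U X(r)))=False !(q | r)=False (q | r)=True q=False r=True (G(r) U X(r))=False G(r)=False X(r)=False
s_1={p,q}: (!(q | r) | (G(r) U X(r)))=False !(q | r)=False (q | r)=True q=True r=False (G(r) U X(r))=False G(r)=False X(r)=False
s_2={p,q,s}: (!(q | r) | (G(r) U X(r)))=False !(q | r)=False (q | r)=True q=True r=False (G(r) U X(r))=False G(r)=False X(r)=False
s_3={q,s}: (!(q | r) | (G(r) U X(r)))=False !(q | r)=False (q | r)=True q=True r=False (G(r) U X(r))=False G(r)=False X(r)=False
s_4={q}: (!(q | r) | (G(r) U X(r)))=True !(q | r)=False (q | r)=True q=True r=False (G(r) U X(r))=True G(r)=False X(r)=True
s_5={r}: (!(q | r) | (G(r) U X(r)))=False !(q | r)=False (q | r)=True q=False r=True (G(r) U X(r))=False G(r)=True X(r)=False

Answer: false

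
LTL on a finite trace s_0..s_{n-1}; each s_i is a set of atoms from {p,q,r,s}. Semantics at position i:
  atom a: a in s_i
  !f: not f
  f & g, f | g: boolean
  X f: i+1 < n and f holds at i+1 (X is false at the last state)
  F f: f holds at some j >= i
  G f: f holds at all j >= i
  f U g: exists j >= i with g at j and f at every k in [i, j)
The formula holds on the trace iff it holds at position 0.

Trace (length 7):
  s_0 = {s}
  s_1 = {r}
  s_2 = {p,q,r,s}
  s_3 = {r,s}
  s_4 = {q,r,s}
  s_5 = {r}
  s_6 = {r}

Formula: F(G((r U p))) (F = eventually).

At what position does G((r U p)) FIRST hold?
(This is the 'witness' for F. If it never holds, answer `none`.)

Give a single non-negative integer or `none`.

Answer: none

Derivation:
s_0={s}: G((r U p))=False (r U p)=False r=False p=False
s_1={r}: G((r U p))=False (r U p)=True r=True p=False
s_2={p,q,r,s}: G((r U p))=False (r U p)=True r=True p=True
s_3={r,s}: G((r U p))=False (r U p)=False r=True p=False
s_4={q,r,s}: G((r U p))=False (r U p)=False r=True p=False
s_5={r}: G((r U p))=False (r U p)=False r=True p=False
s_6={r}: G((r U p))=False (r U p)=False r=True p=False
F(G((r U p))) does not hold (no witness exists).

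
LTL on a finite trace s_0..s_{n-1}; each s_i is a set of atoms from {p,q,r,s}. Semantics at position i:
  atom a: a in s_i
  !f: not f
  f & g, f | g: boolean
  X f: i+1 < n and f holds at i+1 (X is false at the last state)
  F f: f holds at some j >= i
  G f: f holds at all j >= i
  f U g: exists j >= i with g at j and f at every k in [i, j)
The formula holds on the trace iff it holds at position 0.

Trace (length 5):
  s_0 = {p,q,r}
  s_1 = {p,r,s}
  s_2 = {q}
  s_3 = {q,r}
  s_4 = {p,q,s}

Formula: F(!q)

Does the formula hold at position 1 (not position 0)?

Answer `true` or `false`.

s_0={p,q,r}: F(!q)=True !q=False q=True
s_1={p,r,s}: F(!q)=True !q=True q=False
s_2={q}: F(!q)=False !q=False q=True
s_3={q,r}: F(!q)=False !q=False q=True
s_4={p,q,s}: F(!q)=False !q=False q=True
Evaluating at position 1: result = True

Answer: true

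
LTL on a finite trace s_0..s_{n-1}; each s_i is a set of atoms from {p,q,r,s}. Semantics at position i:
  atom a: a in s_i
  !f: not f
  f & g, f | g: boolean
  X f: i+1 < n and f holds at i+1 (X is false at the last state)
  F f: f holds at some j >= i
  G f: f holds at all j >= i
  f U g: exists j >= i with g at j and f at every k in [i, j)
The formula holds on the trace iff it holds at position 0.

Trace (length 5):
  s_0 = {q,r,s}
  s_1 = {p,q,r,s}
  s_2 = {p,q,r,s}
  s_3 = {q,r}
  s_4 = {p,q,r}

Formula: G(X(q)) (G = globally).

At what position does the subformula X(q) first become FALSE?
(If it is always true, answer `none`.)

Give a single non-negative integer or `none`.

s_0={q,r,s}: X(q)=True q=True
s_1={p,q,r,s}: X(q)=True q=True
s_2={p,q,r,s}: X(q)=True q=True
s_3={q,r}: X(q)=True q=True
s_4={p,q,r}: X(q)=False q=True
G(X(q)) holds globally = False
First violation at position 4.

Answer: 4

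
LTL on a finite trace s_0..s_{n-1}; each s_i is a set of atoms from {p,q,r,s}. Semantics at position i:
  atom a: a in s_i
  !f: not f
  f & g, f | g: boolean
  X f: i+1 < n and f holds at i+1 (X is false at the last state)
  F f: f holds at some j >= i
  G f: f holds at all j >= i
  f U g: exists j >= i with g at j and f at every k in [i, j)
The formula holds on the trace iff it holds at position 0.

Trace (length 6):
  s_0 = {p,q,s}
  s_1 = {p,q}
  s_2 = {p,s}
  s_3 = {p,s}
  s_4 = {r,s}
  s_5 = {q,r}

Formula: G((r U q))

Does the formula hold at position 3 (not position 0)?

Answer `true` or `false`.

Answer: false

Derivation:
s_0={p,q,s}: G((r U q))=False (r U q)=True r=False q=True
s_1={p,q}: G((r U q))=False (r U q)=True r=False q=True
s_2={p,s}: G((r U q))=False (r U q)=False r=False q=False
s_3={p,s}: G((r U q))=False (r U q)=False r=False q=False
s_4={r,s}: G((r U q))=True (r U q)=True r=True q=False
s_5={q,r}: G((r U q))=True (r U q)=True r=True q=True
Evaluating at position 3: result = False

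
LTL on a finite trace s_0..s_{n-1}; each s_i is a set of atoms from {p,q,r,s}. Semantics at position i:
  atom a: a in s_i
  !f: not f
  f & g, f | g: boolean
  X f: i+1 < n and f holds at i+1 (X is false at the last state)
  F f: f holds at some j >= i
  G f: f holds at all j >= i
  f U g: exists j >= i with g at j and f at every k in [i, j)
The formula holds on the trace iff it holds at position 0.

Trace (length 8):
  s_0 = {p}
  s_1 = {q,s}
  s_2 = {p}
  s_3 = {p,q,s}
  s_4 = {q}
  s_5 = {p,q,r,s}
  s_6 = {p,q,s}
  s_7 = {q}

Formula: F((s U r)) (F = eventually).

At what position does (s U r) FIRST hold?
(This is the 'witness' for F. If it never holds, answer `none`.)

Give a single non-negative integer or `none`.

Answer: 5

Derivation:
s_0={p}: (s U r)=False s=False r=False
s_1={q,s}: (s U r)=False s=True r=False
s_2={p}: (s U r)=False s=False r=False
s_3={p,q,s}: (s U r)=False s=True r=False
s_4={q}: (s U r)=False s=False r=False
s_5={p,q,r,s}: (s U r)=True s=True r=True
s_6={p,q,s}: (s U r)=False s=True r=False
s_7={q}: (s U r)=False s=False r=False
F((s U r)) holds; first witness at position 5.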